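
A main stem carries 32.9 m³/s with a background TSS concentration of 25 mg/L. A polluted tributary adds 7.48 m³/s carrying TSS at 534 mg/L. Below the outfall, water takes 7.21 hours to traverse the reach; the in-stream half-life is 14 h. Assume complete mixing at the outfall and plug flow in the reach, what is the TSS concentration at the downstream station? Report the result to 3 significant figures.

Conservation of mass: C = (32.90·25.00 + 7.480·534.0) / 40.38 = 4817/40.38 = 119.3 mg/L.
Half-life 14 h → k = ln 2 / 14 = 0.04951 h⁻¹ = 1.188 d⁻¹.
After decay, C = 119.3 × e^(−kt) = 119.3 × 0.6998 = 83.48 mg/L.

83.5 mg/L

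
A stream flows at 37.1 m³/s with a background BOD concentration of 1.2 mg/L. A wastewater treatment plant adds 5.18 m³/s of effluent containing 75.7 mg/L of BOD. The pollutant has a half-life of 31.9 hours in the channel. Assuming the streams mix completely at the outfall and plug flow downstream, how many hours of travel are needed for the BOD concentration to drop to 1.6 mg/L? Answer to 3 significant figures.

85.8 h

Flow-weighted average: C = (37.10·1.200 + 5.180·75.70) / 42.28 = 436.6/42.28 = 10.33 mg/L.
Half-life 31.9 h → k = ln 2 / 31.9 = 0.02173 h⁻¹ = 0.5215 d⁻¹.
10.33·exp(−k·t) = 1.6 → t = ln(10.33/1.6)/k = 309000 s = 85.82 h.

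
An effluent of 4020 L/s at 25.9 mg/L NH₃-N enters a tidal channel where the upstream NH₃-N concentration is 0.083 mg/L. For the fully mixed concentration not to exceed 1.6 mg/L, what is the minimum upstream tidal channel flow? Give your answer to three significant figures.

Set C_mix = 1.6: (Q·0.08300 + 4020·25.90) / (Q + 4020) = 1.6
→ Q = 4020·(25.90 − 1.6)/(1.6 − 0.08300) = 64390 L/s.

64400 L/s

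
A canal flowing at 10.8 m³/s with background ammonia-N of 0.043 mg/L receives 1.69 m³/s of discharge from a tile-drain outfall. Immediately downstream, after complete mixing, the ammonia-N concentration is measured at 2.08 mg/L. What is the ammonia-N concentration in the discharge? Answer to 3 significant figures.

15.1 mg/L

Mass balance: 10.80·0.04300 + 1.690·Cₑ = 12.49·2.080
→ Cₑ = (12.49·2.080 − 10.80·0.04300) / 1.690 = 15.10 mg/L.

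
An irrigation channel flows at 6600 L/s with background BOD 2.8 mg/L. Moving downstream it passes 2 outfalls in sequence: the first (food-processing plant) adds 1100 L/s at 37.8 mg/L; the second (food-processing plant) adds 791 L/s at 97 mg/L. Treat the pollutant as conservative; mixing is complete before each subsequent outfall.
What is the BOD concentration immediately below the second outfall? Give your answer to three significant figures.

16.1 mg/L

After outfall 1: Q = 6600 + 1100 = 7700 L/s; C = (6600·2.800 + 1100·37.80)/7700 = 7.800 mg/L.
After outfall 2: Q = 7700 + 791.0 = 8491 L/s; C = (7700·7.800 + 791.0·97.00)/8491 = 16.11 mg/L.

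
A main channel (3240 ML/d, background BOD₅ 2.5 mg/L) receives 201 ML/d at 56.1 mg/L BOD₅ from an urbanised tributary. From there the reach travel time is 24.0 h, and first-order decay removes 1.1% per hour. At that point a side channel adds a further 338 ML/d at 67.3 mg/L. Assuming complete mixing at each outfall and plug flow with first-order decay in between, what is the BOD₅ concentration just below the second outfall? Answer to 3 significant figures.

9.95 mg/L

Flow-weighted average: C = (3240·2.500 + 201.0·56.10) / 3441 = 19380/3441 = 5.631 mg/L; combined flow 3441 ML/d.
1.1%/h lost → k = −ln(1 − 0.011) = 0.01106 h⁻¹.
Applying C = C₀e^(−kt): 5.631 × 0.7669 = 4.318 mg/L.
Second outfall: C = (3441·4.318 + 338.0·67.30)/3779 = 9.951 mg/L.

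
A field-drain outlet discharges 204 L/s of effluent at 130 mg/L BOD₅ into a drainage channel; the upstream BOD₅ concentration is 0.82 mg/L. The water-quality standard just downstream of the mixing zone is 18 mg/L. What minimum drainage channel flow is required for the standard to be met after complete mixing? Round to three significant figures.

Set C_mix = 18: (Q·0.8200 + 204.0·130.0) / (Q + 204.0) = 18
→ Q = 204.0·(130.0 − 18)/(18 − 0.8200) = 1330 L/s.

1330 L/s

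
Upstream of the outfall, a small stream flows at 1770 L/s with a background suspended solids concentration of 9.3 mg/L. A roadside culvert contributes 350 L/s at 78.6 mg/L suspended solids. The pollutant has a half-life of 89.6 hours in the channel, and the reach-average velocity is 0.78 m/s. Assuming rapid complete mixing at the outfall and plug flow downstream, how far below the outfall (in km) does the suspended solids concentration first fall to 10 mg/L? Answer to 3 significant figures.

265 km

Mixed concentration C = ΣQC/ΣQ = (1770·9.300 + 350.0·78.60) / 2120 = 43970/2120 = 20.74 mg/L.
Half-life 89.6 h → k = ln 2 / 89.6 = 0.007736 h⁻¹ = 0.1857 d⁻¹.
Set 20.74·exp(−k·t) = 10 → t = ln(20.74/10)/k = 339500 s = 94.30 h.
Distance = v·t = 0.78·339500 = 264800 m = 264.8 km.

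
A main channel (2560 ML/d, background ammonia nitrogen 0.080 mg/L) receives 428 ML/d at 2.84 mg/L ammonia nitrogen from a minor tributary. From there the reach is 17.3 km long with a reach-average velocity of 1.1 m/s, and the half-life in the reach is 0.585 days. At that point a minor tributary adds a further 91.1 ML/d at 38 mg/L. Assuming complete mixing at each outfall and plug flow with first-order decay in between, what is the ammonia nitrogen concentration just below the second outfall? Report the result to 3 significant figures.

Conservation of mass: C = (2560·0.08000 + 428.0·2.840) / 2988 = 1420/2988 = 0.4753 mg/L; combined flow 2988 ML/d.
Travel time t = 17.3·1000 / 1.1 = 15730 s = 4.369 h.
Half-life 0.585 d → k = ln 2 / 0.585 = 1.185 d⁻¹.
First-order decay: C = 0.4753·exp(−k·t) = 0.4753·0.8060 = 0.3831 mg/L.
Second outfall: C = (2988·0.3831 + 91.10·38.00)/3079 = 1.496 mg/L.

1.50 mg/L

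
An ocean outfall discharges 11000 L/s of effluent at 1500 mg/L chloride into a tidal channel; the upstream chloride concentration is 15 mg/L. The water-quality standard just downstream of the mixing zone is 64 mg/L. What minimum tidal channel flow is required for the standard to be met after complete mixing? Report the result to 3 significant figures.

Set C_mix = 64: (Q·15.00 + 11000·1500) / (Q + 11000) = 64
→ Q = 11000·(1500 − 64)/(64 − 15.00) = 322400 L/s.

322000 L/s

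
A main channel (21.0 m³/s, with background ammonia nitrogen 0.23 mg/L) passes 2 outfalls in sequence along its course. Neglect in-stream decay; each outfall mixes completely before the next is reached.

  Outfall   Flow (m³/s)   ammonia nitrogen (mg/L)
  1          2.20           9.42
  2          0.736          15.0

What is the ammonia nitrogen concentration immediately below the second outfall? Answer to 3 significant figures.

1.53 mg/L

After outfall 1: Q = 21.00 + 2.200 = 23.20 m³/s; C = (21.00·0.2300 + 2.200·9.420)/23.20 = 1.101 mg/L.
After outfall 2: Q = 23.20 + 0.7360 = 23.94 m³/s; C = (23.20·1.101 + 0.7360·15.00)/23.94 = 1.529 mg/L.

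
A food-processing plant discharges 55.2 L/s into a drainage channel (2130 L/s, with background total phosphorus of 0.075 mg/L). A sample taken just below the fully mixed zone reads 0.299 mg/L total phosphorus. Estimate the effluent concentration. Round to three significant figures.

Mass balance: 2130·0.07500 + 55.20·Cₑ = 2185·0.2990
→ Cₑ = (2185·0.2990 − 2130·0.07500) / 55.20 = 8.942 mg/L.

8.94 mg/L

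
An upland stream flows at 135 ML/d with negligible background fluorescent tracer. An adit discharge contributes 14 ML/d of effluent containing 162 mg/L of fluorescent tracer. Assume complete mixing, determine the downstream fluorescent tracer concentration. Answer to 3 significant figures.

Mass balance: C = (135.0·0 + 14.00·162.0) / 149.0 = 2268/149.0 = 15.22 mg/L.

15.2 mg/L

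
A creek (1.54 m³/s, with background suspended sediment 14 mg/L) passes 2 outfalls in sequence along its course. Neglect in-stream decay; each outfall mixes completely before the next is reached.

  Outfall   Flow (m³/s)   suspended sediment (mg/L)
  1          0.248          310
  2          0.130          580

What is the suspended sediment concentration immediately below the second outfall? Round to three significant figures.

Below outfall 1: Q → 1.788 m³/s, C = (1.540·14.00 + 0.2480·310.0)/1.788 = 55.06 mg/L.
Below outfall 2: Q → 1.918 m³/s, C = (1.788·55.06 + 0.1300·580.0)/1.918 = 90.64 mg/L.

90.6 mg/L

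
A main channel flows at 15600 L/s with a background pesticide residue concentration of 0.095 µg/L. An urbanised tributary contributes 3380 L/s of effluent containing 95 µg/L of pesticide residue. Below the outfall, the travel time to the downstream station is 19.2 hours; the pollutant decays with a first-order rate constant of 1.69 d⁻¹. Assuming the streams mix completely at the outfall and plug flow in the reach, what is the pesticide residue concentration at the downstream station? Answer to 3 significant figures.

After mixing, C = (15600·0.09500 + 3380·95.00) / 18980 = 322600/18980 = 17.00 µg/L.
Applying C = C₀e^(−kt): 17.00 × 0.2587 = 4.397 µg/L.

4.40 µg/L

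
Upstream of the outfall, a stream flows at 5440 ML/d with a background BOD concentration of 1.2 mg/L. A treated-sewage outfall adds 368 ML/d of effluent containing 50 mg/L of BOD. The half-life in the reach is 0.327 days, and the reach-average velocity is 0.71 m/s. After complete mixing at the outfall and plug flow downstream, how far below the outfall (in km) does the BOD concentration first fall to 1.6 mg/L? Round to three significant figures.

28.6 km

Conservation of mass: C = (5440·1.200 + 368.0·50.00) / 5808 = 24930/5808 = 4.292 mg/L.
Half-life 0.327 d → k = ln 2 / 0.327 = 2.120 d⁻¹.
Set 4.292·exp(−k·t) = 1.6 → t = ln(4.292/1.6)/k = 40220 s = 11.17 h.
Distance = v·t = 0.71·40220 = 28560 m = 28.56 km.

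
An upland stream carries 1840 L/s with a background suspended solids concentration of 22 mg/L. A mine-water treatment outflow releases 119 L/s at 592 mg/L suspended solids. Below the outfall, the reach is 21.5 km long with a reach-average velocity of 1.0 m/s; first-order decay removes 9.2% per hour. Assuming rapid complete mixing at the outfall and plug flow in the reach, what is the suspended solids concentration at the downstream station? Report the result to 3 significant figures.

Conservation of mass: C = (1840·22.00 + 119.0·592.0) / 1959 = 110900/1959 = 56.62 mg/L.
Travel time t = 21.5·1000 / 1.0 = 21500 s = 5.972 h.
9.2%/h lost → k = −ln(1 − 0.092) = 0.09651 h⁻¹.
First-order decay: C = 56.62·exp(−k·t) = 56.62·0.5619 = 31.82 mg/L.

31.8 mg/L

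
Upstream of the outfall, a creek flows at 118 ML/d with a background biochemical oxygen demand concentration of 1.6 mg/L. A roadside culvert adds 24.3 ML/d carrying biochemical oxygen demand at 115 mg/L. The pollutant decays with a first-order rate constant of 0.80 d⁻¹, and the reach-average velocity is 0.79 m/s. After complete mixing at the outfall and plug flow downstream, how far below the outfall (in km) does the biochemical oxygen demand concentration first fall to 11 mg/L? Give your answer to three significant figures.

55.0 km

Conservation of mass: C = (118.0·1.600 + 24.30·115.0) / 142.3 = 2983/142.3 = 20.96 mg/L.
Set 20.96·exp(−k·t) = 11 → t = ln(20.96/11)/k = 69650 s = 19.35 h.
Distance = v·t = 0.79·69650 = 55030 m = 55.03 km.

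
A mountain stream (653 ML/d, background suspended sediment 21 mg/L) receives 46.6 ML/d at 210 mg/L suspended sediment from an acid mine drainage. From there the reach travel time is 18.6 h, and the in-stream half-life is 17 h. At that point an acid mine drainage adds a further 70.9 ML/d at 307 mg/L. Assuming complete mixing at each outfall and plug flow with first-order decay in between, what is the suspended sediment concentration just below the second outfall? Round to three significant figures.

Conservation of mass: C = (653.0·21.00 + 46.60·210.0) / 699.6 = 23500/699.6 = 33.59 mg/L; combined flow 699.6 ML/d.
Half-life 17 h → k = ln 2 / 17 = 0.04077 h⁻¹ = 0.9786 d⁻¹.
Applying C = C₀e^(−kt): 33.59 × 0.4684 = 15.73 mg/L.
Second outfall: C = (699.6·15.73 + 70.90·307.0)/770.5 = 42.54 mg/L.

42.5 mg/L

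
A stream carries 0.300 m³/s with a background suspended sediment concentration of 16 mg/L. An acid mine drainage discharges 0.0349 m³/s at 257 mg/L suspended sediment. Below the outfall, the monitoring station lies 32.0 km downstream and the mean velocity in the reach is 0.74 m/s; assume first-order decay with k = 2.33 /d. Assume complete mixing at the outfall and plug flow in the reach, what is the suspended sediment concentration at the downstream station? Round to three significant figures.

12.8 mg/L

After mixing, C = (0.3000·16.00 + 0.03490·257.0) / 0.3349 = 13.77/0.3349 = 41.11 mg/L.
Travel time t = 32.0·1000 / 0.74 = 43240 s = 12.01 h.
Applying C = C₀e^(−kt): 41.11 × 0.3116 = 12.81 mg/L.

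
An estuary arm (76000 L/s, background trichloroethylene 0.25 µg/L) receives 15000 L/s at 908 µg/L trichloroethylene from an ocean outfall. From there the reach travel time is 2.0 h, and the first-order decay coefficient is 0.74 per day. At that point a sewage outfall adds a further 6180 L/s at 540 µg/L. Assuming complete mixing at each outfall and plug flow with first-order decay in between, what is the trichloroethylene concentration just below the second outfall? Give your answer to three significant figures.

166 µg/L

After mixing, C = (76000·0.2500 + 15000·908.0) / 91000 = 13640000/91000 = 149.9 µg/L; combined flow 91000 L/s.
Applying C = C₀e^(−kt): 149.9 × 0.9402 = 140.9 µg/L.
At the second outfall, C = (91000·140.9 + 6180·540.0) / (91000 + 6180) = 166.3 µg/L.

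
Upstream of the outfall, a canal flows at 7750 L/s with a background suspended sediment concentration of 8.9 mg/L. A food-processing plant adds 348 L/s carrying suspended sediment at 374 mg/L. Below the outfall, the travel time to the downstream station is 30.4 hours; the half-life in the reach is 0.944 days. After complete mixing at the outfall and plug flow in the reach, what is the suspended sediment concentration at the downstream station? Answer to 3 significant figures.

After mixing, C = (7750·8.900 + 348.0·374.0) / 8098 = 199100/8098 = 24.59 mg/L.
Half-life 0.944 d → k = ln 2 / 0.944 = 0.7343 d⁻¹.
After decay, C = 24.59 × e^(−kt) = 24.59 × 0.3945 = 9.701 mg/L.

9.70 mg/L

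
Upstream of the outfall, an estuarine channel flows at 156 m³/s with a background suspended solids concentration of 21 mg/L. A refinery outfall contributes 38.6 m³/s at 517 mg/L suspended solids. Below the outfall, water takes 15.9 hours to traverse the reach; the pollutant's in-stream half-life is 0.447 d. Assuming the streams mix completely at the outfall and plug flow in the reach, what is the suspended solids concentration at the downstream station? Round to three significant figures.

Flow-weighted average: C = (156.0·21.00 + 38.60·517.0) / 194.6 = 23230/194.6 = 119.4 mg/L.
Half-life 0.447 d → k = ln 2 / 0.447 = 1.551 d⁻¹.
Decay over the reach: 119.4·exp(−kt) = 119.4·0.3580 = 42.74 mg/L.

42.7 mg/L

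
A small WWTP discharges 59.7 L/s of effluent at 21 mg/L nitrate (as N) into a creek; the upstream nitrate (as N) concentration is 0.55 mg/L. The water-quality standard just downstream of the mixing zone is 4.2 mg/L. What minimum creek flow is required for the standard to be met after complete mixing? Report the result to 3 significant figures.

Set C_mix = 4.2: (Q·0.5500 + 59.70·21.00) / (Q + 59.70) = 4.2
→ Q = 59.70·(21.00 − 4.2)/(4.2 − 0.5500) = 274.8 L/s.

275 L/s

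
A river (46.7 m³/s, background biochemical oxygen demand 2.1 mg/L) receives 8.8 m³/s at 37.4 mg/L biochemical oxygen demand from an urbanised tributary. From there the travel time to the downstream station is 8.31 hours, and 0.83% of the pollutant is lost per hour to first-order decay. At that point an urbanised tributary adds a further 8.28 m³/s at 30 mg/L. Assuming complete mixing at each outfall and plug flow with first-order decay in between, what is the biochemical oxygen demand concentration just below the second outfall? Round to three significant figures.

Mixed concentration C = ΣQC/ΣQ = (46.70·2.100 + 8.800·37.40) / 55.50 = 427.2/55.50 = 7.697 mg/L; combined flow 55.50 m³/s.
0.83%/h lost → k = −ln(1 − 0.0083) = 0.008335 h⁻¹.
Applying C = C₀e^(−kt): 7.697 × 0.9331 = 7.182 mg/L.
Second outfall: C = (55.50·7.182 + 8.280·30.00)/63.78 = 10.14 mg/L.

10.1 mg/L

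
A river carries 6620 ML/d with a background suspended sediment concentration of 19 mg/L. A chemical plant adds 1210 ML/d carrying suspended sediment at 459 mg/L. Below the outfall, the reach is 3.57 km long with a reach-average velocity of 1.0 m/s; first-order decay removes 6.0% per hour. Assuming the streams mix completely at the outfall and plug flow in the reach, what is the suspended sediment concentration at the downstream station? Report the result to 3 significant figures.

81.8 mg/L

Mixed concentration C = ΣQC/ΣQ = (6620·19.00 + 1210·459.0) / 7830 = 681200/7830 = 86.99 mg/L.
Travel time t = 3.57·1000 / 1.0 = 3570 s = 0.9917 h.
6.0%/h lost → k = −ln(1 − 0.06) = 0.06188 h⁻¹.
First-order decay: C = 86.99·exp(−k·t) = 86.99·0.9405 = 81.82 mg/L.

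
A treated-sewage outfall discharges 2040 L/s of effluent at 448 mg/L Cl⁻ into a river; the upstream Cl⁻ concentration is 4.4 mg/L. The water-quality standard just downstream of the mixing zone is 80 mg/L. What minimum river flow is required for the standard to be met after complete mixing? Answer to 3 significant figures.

9930 L/s

Set C_mix = 80: (Q·4.400 + 2040·448.0) / (Q + 2040) = 80
→ Q = 2040·(448.0 − 80)/(80 − 4.400) = 9930 L/s.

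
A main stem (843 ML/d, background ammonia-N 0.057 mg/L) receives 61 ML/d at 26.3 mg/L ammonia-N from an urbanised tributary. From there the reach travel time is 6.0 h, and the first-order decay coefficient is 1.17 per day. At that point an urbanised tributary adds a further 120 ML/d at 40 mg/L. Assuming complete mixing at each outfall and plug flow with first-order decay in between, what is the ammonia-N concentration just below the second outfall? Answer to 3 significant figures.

After mixing, C = (843.0·0.05700 + 61.00·26.30) / 904.0 = 1652/904.0 = 1.828 mg/L; combined flow 904.0 ML/d.
Decay over the reach: 1.828·exp(−kt) = 1.828·0.7464 = 1.364 mg/L.
Second outfall: C = (904.0·1.364 + 120.0·40.00)/1024 = 5.892 mg/L.

5.89 mg/L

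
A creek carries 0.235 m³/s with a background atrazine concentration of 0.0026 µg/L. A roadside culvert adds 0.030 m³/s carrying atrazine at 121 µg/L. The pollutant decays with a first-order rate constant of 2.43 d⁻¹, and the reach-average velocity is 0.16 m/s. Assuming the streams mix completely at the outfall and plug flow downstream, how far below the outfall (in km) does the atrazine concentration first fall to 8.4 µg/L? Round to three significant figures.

Mixed concentration C = ΣQC/ΣQ = (0.2350·0.002600 + 0.03000·121.0) / 0.2650 = 3.631/0.2650 = 13.70 µg/L.
Set 13.70·exp(−k·t) = 8.4 → t = ln(13.70/8.4)/k = 17390 s = 4.832 h.
Distance = v·t = 0.16·17390 = 2783 m = 2.783 km.

2.78 km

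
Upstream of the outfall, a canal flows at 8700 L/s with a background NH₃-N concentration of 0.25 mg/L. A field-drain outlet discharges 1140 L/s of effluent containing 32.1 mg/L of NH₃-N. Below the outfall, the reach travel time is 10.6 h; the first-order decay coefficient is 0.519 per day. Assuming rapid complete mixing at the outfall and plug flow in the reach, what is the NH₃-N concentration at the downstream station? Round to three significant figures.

Mass balance: C = (8700·0.2500 + 1140·32.10) / 9840 = 38770/9840 = 3.940 mg/L.
Applying C = C₀e^(−kt): 3.940 × 0.7951 = 3.133 mg/L.

3.13 mg/L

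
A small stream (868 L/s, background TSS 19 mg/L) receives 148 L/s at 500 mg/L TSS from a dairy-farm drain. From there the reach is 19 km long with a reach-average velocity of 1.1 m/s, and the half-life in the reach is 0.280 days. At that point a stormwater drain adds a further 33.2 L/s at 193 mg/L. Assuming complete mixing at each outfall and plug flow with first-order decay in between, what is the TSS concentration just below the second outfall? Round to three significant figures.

58.7 mg/L

Flow-weighted average: C = (868.0·19.00 + 148.0·500.0) / 1016 = 90490/1016 = 89.07 mg/L; combined flow 1016 L/s.
Travel time t = 19·1000 / 1.1 = 17270 s = 4.798 h.
Half-life 0.280 d → k = ln 2 / 0.280 = 2.476 d⁻¹.
First-order decay: C = 89.07·exp(−k·t) = 89.07·0.6096 = 54.30 mg/L.
At the second outfall, C = (1016·54.30 + 33.20·193.0) / (1016 + 33.20) = 58.69 mg/L.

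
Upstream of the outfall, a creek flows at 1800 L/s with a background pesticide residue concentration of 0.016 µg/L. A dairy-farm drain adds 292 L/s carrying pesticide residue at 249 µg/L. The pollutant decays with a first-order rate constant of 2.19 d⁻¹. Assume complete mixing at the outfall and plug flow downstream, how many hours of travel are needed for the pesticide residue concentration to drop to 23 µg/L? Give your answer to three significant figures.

4.53 h

After mixing, C = (1800·0.01600 + 292.0·249.0) / 2092 = 72740/2092 = 34.77 µg/L.
34.77·exp(−k·t) = 23 → t = ln(34.77/23)/k = 16300 s = 4.529 h.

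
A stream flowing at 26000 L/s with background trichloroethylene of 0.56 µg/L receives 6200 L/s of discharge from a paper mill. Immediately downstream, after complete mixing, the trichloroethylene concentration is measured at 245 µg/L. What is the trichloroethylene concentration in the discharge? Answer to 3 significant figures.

1270 µg/L

Mass balance: 26000·0.5600 + 6200·Cₑ = 32200·245.0
→ Cₑ = (32200·245.0 − 26000·0.5600) / 6200 = 1270 µg/L.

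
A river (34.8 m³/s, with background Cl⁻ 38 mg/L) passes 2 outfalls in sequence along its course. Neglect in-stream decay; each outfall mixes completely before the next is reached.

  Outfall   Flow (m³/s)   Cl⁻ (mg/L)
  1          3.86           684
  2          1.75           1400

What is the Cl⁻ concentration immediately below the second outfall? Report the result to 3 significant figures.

159 mg/L

Below outfall 1: Q → 38.66 m³/s, C = (34.80·38.00 + 3.860·684.0)/38.66 = 102.5 mg/L.
Below outfall 2: Q → 40.41 m³/s, C = (38.66·102.5 + 1.750·1400)/40.41 = 158.7 mg/L.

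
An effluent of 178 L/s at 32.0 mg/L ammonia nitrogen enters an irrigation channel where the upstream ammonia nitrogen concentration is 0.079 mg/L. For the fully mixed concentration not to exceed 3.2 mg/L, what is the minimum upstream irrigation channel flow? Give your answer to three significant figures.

Set C_mix = 3.2: (Q·0.07900 + 178.0·32.00) / (Q + 178.0) = 3.2
→ Q = 178.0·(32.00 − 3.2)/(3.2 − 0.07900) = 1643 L/s.

1640 L/s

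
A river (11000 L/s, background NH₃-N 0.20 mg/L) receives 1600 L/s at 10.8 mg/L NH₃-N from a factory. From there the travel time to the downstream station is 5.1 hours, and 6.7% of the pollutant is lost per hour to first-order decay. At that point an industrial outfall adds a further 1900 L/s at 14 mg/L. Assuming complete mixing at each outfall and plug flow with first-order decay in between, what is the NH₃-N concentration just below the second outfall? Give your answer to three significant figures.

Mass balance: C = (11000·0.2000 + 1600·10.80) / 12600 = 19480/12600 = 1.546 mg/L; combined flow 12600 L/s.
6.7%/h lost → k = −ln(1 − 0.067) = 0.06935 h⁻¹.
First-order decay: C = 1.546·exp(−k·t) = 1.546·0.7021 = 1.085 mg/L.
Second outfall: C = (12600·1.085 + 1900·14.00)/14500 = 2.778 mg/L.

2.78 mg/L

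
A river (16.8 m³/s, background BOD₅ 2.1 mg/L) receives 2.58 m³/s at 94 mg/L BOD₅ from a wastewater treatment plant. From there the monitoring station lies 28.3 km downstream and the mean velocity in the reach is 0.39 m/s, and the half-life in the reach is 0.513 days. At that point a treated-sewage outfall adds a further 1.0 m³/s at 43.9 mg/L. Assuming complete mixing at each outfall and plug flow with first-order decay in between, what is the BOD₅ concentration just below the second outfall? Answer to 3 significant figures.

Mass balance: C = (16.80·2.100 + 2.580·94.00) / 19.38 = 277.8/19.38 = 14.33 mg/L; combined flow 19.38 m³/s.
Travel time t = 28.3·1000 / 0.39 = 72560 s = 20.16 h.
Half-life 0.513 d → k = ln 2 / 0.513 = 1.351 d⁻¹.
Applying C = C₀e^(−kt): 14.33 × 0.3215 = 4.608 mg/L.
Second outfall: C = (19.38·4.608 + 1.000·43.90)/20.38 = 6.536 mg/L.

6.54 mg/L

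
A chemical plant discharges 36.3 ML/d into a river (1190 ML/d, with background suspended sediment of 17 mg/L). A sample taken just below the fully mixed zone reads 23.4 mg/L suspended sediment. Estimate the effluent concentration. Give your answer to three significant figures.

233 mg/L

Mass balance: 1190·17.00 + 36.30·Cₑ = 1226·23.40
→ Cₑ = (1226·23.40 − 1190·17.00) / 36.30 = 233.2 mg/L.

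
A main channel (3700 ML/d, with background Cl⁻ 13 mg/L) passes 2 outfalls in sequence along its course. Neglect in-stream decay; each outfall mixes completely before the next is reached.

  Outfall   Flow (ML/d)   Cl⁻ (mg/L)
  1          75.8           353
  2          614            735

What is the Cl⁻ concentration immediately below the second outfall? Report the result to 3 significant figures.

Outfall 1: combined Q = 3776 ML/d; C = (3700·13.00 + 75.80·353.0)/3776 = 19.83 mg/L.
Outfall 2: combined Q = 4390 ML/d; C = (3776·19.83 + 614.0·735.0)/4390 = 119.9 mg/L.

120 mg/L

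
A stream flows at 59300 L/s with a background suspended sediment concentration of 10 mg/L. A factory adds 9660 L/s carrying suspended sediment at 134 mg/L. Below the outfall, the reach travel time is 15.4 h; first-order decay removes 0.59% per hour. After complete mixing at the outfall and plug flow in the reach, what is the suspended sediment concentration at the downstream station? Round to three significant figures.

25.0 mg/L

Mass balance: C = (59300·10.00 + 9660·134.0) / 68960 = 1887000/68960 = 27.37 mg/L.
0.59%/h lost → k = −ln(1 − 0.0059) = 0.005917 h⁻¹.
After decay, C = 27.37 × e^(−kt) = 27.37 × 0.9129 = 24.99 mg/L.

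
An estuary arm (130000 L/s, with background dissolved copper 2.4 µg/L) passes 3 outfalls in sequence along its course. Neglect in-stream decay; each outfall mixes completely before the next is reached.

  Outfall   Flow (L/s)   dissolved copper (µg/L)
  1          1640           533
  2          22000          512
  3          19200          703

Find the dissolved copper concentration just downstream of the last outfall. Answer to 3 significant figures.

After outfall 1: Q = 130000 + 1640 = 131600 L/s; C = (130000·2.400 + 1640·533.0)/131600 = 9.010 µg/L.
After outfall 2: Q = 131600 + 22000 = 153600 L/s; C = (131600·9.010 + 22000·512.0)/153600 = 81.03 µg/L.
After outfall 3: Q = 153600 + 19200 = 172800 L/s; C = (153600·81.03 + 19200·703.0)/172800 = 150.1 µg/L.

150 µg/L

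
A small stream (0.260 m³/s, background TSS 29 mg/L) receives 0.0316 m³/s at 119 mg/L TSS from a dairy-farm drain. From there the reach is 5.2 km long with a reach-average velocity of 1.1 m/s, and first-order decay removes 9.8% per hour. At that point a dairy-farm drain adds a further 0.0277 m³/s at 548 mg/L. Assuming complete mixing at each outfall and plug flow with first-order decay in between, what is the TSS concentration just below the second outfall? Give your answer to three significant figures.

78.4 mg/L

Mass balance: C = (0.2600·29.00 + 0.03160·119.0) / 0.2916 = 11.30/0.2916 = 38.75 mg/L; combined flow 0.2916 m³/s.
Travel time t = 5.2·1000 / 1.1 = 4727 s = 1.313 h.
9.8%/h lost → k = −ln(1 − 0.098) = 0.1031 h⁻¹.
Applying C = C₀e^(−kt): 38.75 × 0.8733 = 33.84 mg/L.
At the second outfall, C = (0.2916·33.84 + 0.02770·548.0) / (0.2916 + 0.02770) = 78.45 mg/L.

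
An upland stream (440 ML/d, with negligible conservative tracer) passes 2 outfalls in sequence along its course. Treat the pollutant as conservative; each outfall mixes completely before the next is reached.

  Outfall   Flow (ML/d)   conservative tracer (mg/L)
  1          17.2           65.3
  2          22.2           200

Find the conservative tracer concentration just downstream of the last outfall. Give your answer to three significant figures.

11.6 mg/L

After outfall 1: Q = 440.0 + 17.20 = 457.2 ML/d; C = (440.0·0 + 17.20·65.30)/457.2 = 2.457 mg/L.
After outfall 2: Q = 457.2 + 22.20 = 479.4 ML/d; C = (457.2·2.457 + 22.20·200.0)/479.4 = 11.60 mg/L.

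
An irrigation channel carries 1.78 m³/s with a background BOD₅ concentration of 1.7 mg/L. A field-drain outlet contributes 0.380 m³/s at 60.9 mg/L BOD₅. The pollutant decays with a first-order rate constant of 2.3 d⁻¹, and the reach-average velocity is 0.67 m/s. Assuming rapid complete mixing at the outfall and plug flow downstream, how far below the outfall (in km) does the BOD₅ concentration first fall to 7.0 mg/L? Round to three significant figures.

13.8 km

Mass balance: C = (1.780·1.700 + 0.3800·60.90) / 2.160 = 26.17/2.160 = 12.11 mg/L.
Set 12.11·exp(−k·t) = 7.0 → t = ln(12.11/7.0)/k = 20610 s = 5.724 h.
Distance = v·t = 0.67·20610 = 13810 m = 13.81 km.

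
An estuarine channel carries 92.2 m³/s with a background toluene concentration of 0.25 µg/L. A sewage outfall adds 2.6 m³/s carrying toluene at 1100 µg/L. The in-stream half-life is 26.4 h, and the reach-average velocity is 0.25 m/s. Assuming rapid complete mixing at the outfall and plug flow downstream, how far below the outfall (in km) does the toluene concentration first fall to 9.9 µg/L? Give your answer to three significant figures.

38.5 km

Mass balance: C = (92.20·0.2500 + 2.600·1100) / 94.80 = 2883/94.80 = 30.41 µg/L.
Half-life 26.4 h → k = ln 2 / 26.4 = 0.02626 h⁻¹ = 0.6301 d⁻¹.
Set 30.41·exp(−k·t) = 9.9 → t = ln(30.41/9.9)/k = 153900 s = 42.75 h.
Distance = v·t = 0.25·153900 = 38470 m = 38.47 km.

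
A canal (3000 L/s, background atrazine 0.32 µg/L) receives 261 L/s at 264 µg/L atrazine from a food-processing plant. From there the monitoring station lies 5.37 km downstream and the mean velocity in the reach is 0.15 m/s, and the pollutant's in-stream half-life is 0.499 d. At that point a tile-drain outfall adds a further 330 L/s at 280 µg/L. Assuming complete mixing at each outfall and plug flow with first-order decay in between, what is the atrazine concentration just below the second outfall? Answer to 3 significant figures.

36.7 µg/L

Conservation of mass: C = (3000·0.3200 + 261.0·264.0) / 3261 = 69860/3261 = 21.42 µg/L; combined flow 3261 L/s.
Travel time t = 5.37·1000 / 0.15 = 35800 s = 9.944 h.
Half-life 0.499 d → k = ln 2 / 0.499 = 1.389 d⁻¹.
Applying C = C₀e^(−kt): 21.42 × 0.5624 = 12.05 µg/L.
At the second outfall, C = (3261·12.05 + 330.0·280.0) / (3261 + 330.0) = 36.67 µg/L.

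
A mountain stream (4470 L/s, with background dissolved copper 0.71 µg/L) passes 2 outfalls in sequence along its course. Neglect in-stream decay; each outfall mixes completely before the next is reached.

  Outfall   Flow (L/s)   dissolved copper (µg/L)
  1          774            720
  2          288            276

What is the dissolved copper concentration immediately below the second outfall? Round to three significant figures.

Outfall 1: combined Q = 5244 L/s; C = (4470·0.7100 + 774.0·720.0)/5244 = 106.9 µg/L.
Outfall 2: combined Q = 5532 L/s; C = (5244·106.9 + 288.0·276.0)/5532 = 115.7 µg/L.

116 µg/L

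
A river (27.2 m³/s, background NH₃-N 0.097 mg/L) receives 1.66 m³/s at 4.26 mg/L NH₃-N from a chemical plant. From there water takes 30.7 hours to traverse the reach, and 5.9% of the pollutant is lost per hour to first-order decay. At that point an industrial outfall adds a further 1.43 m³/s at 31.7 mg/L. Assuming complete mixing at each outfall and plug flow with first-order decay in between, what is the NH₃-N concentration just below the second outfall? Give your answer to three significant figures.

1.55 mg/L

Mass balance: C = (27.20·0.09700 + 1.660·4.260) / 28.86 = 9.710/28.86 = 0.3365 mg/L; combined flow 28.86 m³/s.
5.9%/h lost → k = −ln(1 − 0.059) = 0.06081 h⁻¹.
First-order decay: C = 0.3365·exp(−k·t) = 0.3365·0.1546 = 0.05201 mg/L.
Second outfall: C = (28.86·0.05201 + 1.430·31.70)/30.29 = 1.546 mg/L.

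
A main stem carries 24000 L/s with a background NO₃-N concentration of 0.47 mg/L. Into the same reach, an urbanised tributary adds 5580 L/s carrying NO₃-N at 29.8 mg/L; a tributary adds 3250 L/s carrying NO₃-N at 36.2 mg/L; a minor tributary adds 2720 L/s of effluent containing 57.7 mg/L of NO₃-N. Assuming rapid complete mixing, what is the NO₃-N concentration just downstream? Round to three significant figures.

12.7 mg/L

Mass balance: C = (24000·0.4700 + 5580·29.80 + 3250·36.20 + 2720·57.70) / 35550 = 452200/35550 = 12.72 mg/L.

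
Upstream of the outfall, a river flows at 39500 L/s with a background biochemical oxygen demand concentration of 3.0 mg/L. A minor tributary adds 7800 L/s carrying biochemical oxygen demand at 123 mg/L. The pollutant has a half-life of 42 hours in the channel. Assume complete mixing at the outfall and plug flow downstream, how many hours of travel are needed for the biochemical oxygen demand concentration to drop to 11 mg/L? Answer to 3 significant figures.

Mass balance: C = (39500·3.000 + 7800·123.0) / 47300 = 1078000/47300 = 22.79 mg/L.
Half-life 42 h → k = ln 2 / 42 = 0.01650 h⁻¹ = 0.3961 d⁻¹.
22.79·exp(−k·t) = 11 → t = ln(22.79/11)/k = 158900 s = 44.13 h.

44.1 h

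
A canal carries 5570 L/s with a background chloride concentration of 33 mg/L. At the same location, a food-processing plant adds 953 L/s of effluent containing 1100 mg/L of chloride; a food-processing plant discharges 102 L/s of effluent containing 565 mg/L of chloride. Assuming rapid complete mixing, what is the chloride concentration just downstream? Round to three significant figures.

Conservation of mass: C = (5570·33.00 + 953.0·1100 + 102.0·565.0) / 6625 = 1290000/6625 = 194.7 mg/L.

195 mg/L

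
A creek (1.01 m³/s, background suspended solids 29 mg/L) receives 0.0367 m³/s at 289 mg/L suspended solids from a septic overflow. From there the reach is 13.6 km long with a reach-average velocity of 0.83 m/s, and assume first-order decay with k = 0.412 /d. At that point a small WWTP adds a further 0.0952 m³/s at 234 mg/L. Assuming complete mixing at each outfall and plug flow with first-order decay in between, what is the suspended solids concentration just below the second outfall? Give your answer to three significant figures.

51.8 mg/L

Mixed concentration C = ΣQC/ΣQ = (1.010·29.00 + 0.03670·289.0) / 1.047 = 39.90/1.047 = 38.12 mg/L; combined flow 1.047 m³/s.
Travel time t = 13.6·1000 / 0.83 = 16390 s = 4.552 h.
First-order decay: C = 38.12·exp(−k·t) = 38.12·0.9248 = 35.25 mg/L.
At the second outfall, C = (1.047·35.25 + 0.09520·234.0) / (1.047 + 0.09520) = 51.82 mg/L.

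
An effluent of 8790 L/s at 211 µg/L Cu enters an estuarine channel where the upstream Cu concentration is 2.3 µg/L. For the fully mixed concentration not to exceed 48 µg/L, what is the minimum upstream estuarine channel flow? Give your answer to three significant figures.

31400 L/s

Set C_mix = 48: (Q·2.300 + 8790·211.0) / (Q + 8790) = 48
→ Q = 8790·(211.0 − 48)/(48 − 2.300) = 31350 L/s.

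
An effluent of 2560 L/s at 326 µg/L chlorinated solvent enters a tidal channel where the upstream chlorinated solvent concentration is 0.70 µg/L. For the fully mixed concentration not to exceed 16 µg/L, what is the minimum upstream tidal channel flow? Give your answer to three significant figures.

Set C_mix = 16: (Q·0.7000 + 2560·326.0) / (Q + 2560) = 16
→ Q = 2560·(326.0 − 16)/(16 − 0.7000) = 51870 L/s.

51900 L/s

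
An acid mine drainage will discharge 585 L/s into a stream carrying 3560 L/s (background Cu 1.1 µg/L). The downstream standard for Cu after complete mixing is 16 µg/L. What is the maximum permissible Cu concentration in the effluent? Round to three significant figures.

At the limit, (Qr·Cr + Qe·Cₑ)/(Qr + Qe) = 16:
Cₑ = (4145·16 − 3560·1.100) / 585.0 = 106.7 µg/L.

107 µg/L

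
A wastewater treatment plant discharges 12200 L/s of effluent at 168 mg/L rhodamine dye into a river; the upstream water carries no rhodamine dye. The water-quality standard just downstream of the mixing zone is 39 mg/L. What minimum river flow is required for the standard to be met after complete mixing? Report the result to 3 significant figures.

40400 L/s

Set C_mix = 39: (Q·0 + 12200·168.0) / (Q + 12200) = 39
→ Q = 12200·(168.0 − 39)/(39 − 0) = 40350 L/s.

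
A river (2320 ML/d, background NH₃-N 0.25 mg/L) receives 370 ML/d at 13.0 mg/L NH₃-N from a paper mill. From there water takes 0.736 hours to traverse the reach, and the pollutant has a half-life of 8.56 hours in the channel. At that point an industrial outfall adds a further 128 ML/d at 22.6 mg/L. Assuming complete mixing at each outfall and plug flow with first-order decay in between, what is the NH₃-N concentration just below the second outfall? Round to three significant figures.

2.83 mg/L

Mass balance: C = (2320·0.2500 + 370.0·13.00) / 2690 = 5390/2690 = 2.004 mg/L; combined flow 2690 ML/d.
Half-life 8.56 h → k = ln 2 / 8.56 = 0.08098 h⁻¹ = 1.943 d⁻¹.
After decay, C = 2.004 × e^(−kt) = 2.004 × 0.9421 = 1.888 mg/L.
At the second outfall, C = (2690·1.888 + 128.0·22.60) / (2690 + 128.0) = 2.829 mg/L.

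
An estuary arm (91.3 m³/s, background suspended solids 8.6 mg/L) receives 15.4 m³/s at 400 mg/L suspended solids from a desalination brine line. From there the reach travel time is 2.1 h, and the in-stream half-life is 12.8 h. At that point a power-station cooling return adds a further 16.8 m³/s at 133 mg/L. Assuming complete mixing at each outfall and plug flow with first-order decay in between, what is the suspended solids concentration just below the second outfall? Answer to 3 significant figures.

68.3 mg/L

Flow-weighted average: C = (91.30·8.600 + 15.40·400.0) / 106.7 = 6945/106.7 = 65.09 mg/L; combined flow 106.7 m³/s.
Half-life 12.8 h → k = ln 2 / 12.8 = 0.05415 h⁻¹ = 1.300 d⁻¹.
After decay, C = 65.09 × e^(−kt) = 65.09 × 0.8925 = 58.09 mg/L.
Second outfall: C = (106.7·58.09 + 16.80·133.0)/123.5 = 68.28 mg/L.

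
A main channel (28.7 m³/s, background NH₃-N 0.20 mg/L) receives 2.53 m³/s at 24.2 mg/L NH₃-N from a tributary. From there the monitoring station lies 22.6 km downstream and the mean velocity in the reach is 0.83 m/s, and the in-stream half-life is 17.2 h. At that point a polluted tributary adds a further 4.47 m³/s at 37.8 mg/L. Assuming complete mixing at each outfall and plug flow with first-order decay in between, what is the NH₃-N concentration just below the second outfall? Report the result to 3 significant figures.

6.12 mg/L

After mixing, C = (28.70·0.2000 + 2.530·24.20) / 31.23 = 66.97/31.23 = 2.144 mg/L; combined flow 31.23 m³/s.
Travel time t = 22.6·1000 / 0.83 = 27230 s = 7.564 h.
Half-life 17.2 h → k = ln 2 / 17.2 = 0.04030 h⁻¹ = 0.9672 d⁻¹.
After decay, C = 2.144 × e^(−kt) = 2.144 × 0.7373 = 1.581 mg/L.
Second outfall: C = (31.23·1.581 + 4.470·37.80)/35.70 = 6.116 mg/L.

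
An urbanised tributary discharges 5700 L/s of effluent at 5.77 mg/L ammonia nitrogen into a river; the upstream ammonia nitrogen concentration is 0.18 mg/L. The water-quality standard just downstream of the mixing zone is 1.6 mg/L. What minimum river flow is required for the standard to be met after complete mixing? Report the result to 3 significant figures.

16700 L/s

Set C_mix = 1.6: (Q·0.1800 + 5700·5.770) / (Q + 5700) = 1.6
→ Q = 5700·(5.770 − 1.6)/(1.6 − 0.1800) = 16740 L/s.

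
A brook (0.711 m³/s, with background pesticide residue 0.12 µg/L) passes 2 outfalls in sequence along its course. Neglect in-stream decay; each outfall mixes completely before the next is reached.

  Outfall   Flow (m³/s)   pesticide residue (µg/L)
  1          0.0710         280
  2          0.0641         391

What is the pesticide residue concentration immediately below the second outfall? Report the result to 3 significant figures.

53.2 µg/L

Outfall 1: combined Q = 0.7820 m³/s; C = (0.7110·0.1200 + 0.07100·280.0)/0.7820 = 25.53 µg/L.
Outfall 2: combined Q = 0.8461 m³/s; C = (0.7820·25.53 + 0.06410·391.0)/0.8461 = 53.22 µg/L.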